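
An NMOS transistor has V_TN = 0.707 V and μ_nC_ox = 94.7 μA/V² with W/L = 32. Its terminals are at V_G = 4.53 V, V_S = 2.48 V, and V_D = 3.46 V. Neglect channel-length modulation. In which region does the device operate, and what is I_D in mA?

V_GS = V_G − V_S = 4.53 − 2.48 = 2.05 V; V_DS = V_D − V_S = 3.46 − 2.48 = 0.98 V.
k_n = μ_nC_ox · (W/L) = 3.03 mA/V².
V_ov = V_GS − V_TN = 2.05 − 0.707 = 1.34 V.
Since V_DS = 0.98 V < V_ov = 1.34 V, the device is in the triode region.
I_D = k_n [V_ov · V_DS − ½ V_DS²] = 3.03 × [1.34 × 0.98 − 0.5 × 0.98²] = 2.53 mA.

Triode; I_D = 2.53 mA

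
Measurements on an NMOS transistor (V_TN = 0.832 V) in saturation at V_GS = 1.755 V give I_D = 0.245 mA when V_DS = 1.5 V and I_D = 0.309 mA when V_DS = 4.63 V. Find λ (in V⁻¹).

With V_GS fixed, I_D ∝ (1 + λ V_DS) in saturation, so I_D2/I_D1 = (1 + λ V_DS2)/(1 + λ V_DS1).
0.309/0.245 = 1.261 = (1 + 4.63 λ)/(1 + 1.5 λ).
Solving: λ (I_D1 V_DS2 − I_D2 V_DS1) = I_D2 − I_D1, so λ = (0.309 − 0.245) / (0.245 × 4.63 − 0.309 × 1.5) = 0.064 / 0.671 = 0.0954 V⁻¹.

λ = 0.0954 V⁻¹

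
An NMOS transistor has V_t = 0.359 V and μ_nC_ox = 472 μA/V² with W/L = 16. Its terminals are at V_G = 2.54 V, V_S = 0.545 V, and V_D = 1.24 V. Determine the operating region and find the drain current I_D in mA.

Triode; I_D = 6.76 mA

V_GS = V_G − V_S = 2.54 − 0.545 = 2 V; V_DS = V_D − V_S = 1.24 − 0.545 = 0.695 V.
k_n = μ_nC_ox · (W/L) = 7.552 mA/V².
V_ov = V_GS − V_t = 2 − 0.359 = 1.64 V.
Since V_DS = 0.695 V < V_ov = 1.64 V, the device is in the triode region.
I_D = k_n [V_ov · V_DS − ½ V_DS²] = 7.552 × [1.64 × 0.695 − 0.5 × 0.695²] = 6.76 mA.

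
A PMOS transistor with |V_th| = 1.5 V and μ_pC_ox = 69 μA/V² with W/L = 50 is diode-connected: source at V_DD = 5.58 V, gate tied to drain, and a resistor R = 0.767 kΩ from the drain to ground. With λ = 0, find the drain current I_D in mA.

With gate tied to drain, V_SG = V_SD ≥ V_SG − |V_th|, so the device is in saturation.
k_p = μ_pC_ox · (W/L) = 3.45 mA/V².
KCL at the drain: ½ k_p (V_SG − |V_th|)² = (V_DD − V_SG)/R.
Let x = V_SG − 1.5. Then 1.32 x² + x − 4.08 = 0, giving x = 1.42 V (positive root), so V_SG = 2.92 V.
I_D = (V_DD − V_SG)/R = (5.58 − 2.92) / 0.767 = 3.47 mA.

I_D = 3.47 mA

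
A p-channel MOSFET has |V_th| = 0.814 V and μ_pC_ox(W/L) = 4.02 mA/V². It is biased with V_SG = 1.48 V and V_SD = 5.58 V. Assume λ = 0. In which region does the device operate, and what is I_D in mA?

V_ov = V_SG − |V_th| = 1.48 − 0.814 = 0.666 V.
Since V_SD = 5.58 V ≥ V_ov = 0.666 V, the device is in saturation.
I_D = ½ k_p V_ov² = 0.5 × 4.02 × 0.666² = 0.892 mA.

Saturation; I_D = 0.892 mA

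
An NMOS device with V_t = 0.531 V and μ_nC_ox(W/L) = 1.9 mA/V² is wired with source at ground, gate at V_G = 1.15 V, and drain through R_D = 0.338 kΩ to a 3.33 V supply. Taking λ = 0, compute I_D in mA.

I_D = 0.364 mA

V_GS = V_G = 1.15 V, so V_ov = 1.15 − 0.531 = 0.619 V.
Assume saturation: I_D = ½ k_n V_ov² = 0.5 × 1.9 × 0.619² = 0.364 mA, giving V_DS = V_DD − I_D R_D = 3.33 − 0.364 × 0.338 = 3.21 V.
V_DS = 3.21 V ≥ V_ov = 0.619 V, confirming saturation.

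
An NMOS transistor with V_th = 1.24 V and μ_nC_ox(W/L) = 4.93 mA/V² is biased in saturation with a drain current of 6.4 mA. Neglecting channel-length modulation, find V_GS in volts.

V_GS = 2.85 V

In saturation I_D = ½ k_n (V_GS − V_th)², so V_GS − V_th = √(2 I_D / k_n) = √(2 × 6.4 / 4.93) = 1.61 V.
V_GS = 1.24 + 1.61 = 2.85 V.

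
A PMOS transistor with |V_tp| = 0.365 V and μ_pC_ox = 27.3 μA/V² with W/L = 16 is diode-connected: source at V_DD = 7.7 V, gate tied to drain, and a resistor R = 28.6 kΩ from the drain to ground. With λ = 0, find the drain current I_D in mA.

I_D = 0.221 mA

With gate tied to drain, V_SG = V_SD ≥ V_SG − |V_tp|, so the device is in saturation.
k_p = μ_pC_ox · (W/L) = 0.4368 mA/V².
KCL at the drain: ½ k_p (V_SG − |V_tp|)² = (V_DD − V_SG)/R.
Let x = V_SG − 0.365. Then 6.25 x² + x − 7.335 = 0, giving x = 1.01 V (positive root), so V_SG = 1.37 V.
I_D = (V_DD − V_SG)/R = (7.7 − 1.37) / 28.6 = 0.221 mA.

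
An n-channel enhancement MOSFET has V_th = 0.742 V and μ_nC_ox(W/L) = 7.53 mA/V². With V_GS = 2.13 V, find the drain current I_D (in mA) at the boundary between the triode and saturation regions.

I_D = 7.25 mA

At the boundary V_DS = V_ov = V_GS − V_th = 2.13 − 0.742 = 1.39 V.
I_D = ½ k_n V_ov² = 0.5 × 7.53 × 1.39² = 7.25 mA.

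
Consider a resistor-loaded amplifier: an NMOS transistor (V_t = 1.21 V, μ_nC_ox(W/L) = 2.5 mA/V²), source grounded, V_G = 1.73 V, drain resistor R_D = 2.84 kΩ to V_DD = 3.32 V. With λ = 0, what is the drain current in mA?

V_GS = V_G = 1.73 V, so V_ov = 1.73 − 1.21 = 0.52 V.
Assume saturation: I_D = ½ k_n V_ov² = 0.5 × 2.5 × 0.52² = 0.338 mA, giving V_DS = V_DD − I_D R_D = 3.32 − 0.338 × 2.84 = 2.36 V.
V_DS = 2.36 V ≥ V_ov = 0.52 V, confirming saturation.

I_D = 0.338 mA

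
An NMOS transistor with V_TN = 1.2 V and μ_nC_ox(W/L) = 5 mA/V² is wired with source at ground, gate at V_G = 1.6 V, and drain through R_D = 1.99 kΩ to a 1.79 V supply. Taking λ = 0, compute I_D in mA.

V_GS = V_G = 1.6 V, so V_ov = 1.6 − 1.2 = 0.4 V.
Assume saturation: I_D = ½ k_n V_ov² = 0.5 × 5 × 0.4² = 0.4 mA, giving V_DS = V_DD − I_D R_D = 1.79 − 0.4 × 1.99 = 0.994 V.
V_DS = 0.994 V ≥ V_ov = 0.4 V, confirming saturation.

I_D = 0.400 mA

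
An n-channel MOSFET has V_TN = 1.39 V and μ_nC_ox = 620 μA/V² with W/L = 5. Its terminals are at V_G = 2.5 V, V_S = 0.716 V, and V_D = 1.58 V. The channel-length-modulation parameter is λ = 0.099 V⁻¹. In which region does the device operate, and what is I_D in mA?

Saturation; I_D = 0.261 mA

V_GS = V_G − V_S = 2.5 − 0.716 = 1.78 V; V_DS = V_D − V_S = 1.58 − 0.716 = 0.864 V.
k_n = μ_nC_ox · (W/L) = 3.1 mA/V².
V_ov = V_GS − V_TN = 1.78 − 1.39 = 0.394 V.
Since V_DS = 0.864 V ≥ V_ov = 0.394 V, the device is in saturation.
I_D = ½ k_n V_ov² (1 + λ V_DS) = 0.5 × 3.1 × 0.394² × (1 + 0.099 × 0.864) = 0.261 mA.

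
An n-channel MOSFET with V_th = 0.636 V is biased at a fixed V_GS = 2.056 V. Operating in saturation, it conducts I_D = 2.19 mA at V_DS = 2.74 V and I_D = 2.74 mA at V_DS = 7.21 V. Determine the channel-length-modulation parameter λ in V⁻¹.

λ = 0.0664 V⁻¹

With V_GS fixed, I_D ∝ (1 + λ V_DS) in saturation, so I_D2/I_D1 = (1 + λ V_DS2)/(1 + λ V_DS1).
2.74/2.19 = 1.251 = (1 + 7.21 λ)/(1 + 2.74 λ).
Solving: λ (I_D1 V_DS2 − I_D2 V_DS1) = I_D2 − I_D1, so λ = (2.74 − 2.19) / (2.19 × 7.21 − 2.74 × 2.74) = 0.55 / 8.28 = 0.0664 V⁻¹.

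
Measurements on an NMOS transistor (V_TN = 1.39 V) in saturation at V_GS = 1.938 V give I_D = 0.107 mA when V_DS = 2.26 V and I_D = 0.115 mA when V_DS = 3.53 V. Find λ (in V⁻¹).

With V_GS fixed, I_D ∝ (1 + λ V_DS) in saturation, so I_D2/I_D1 = (1 + λ V_DS2)/(1 + λ V_DS1).
0.115/0.107 = 1.075 = (1 + 3.53 λ)/(1 + 2.26 λ).
Solving: λ (I_D1 V_DS2 − I_D2 V_DS1) = I_D2 − I_D1, so λ = (0.115 − 0.107) / (0.107 × 3.53 − 0.115 × 2.26) = 0.008 / 0.118 = 0.0679 V⁻¹.

λ = 0.0679 V⁻¹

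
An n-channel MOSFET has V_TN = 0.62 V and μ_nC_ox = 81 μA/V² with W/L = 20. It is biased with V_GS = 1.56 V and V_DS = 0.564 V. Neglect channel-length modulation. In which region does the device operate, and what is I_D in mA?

k_n = μ_nC_ox · (W/L) = 1.62 mA/V².
V_ov = V_GS − V_TN = 1.56 − 0.62 = 0.94 V.
Since V_DS = 0.564 V < V_ov = 0.94 V, the device is in the triode region.
I_D = k_n [V_ov · V_DS − ½ V_DS²] = 1.62 × [0.94 × 0.564 − 0.5 × 0.564²] = 0.601 mA.

Triode; I_D = 0.601 mA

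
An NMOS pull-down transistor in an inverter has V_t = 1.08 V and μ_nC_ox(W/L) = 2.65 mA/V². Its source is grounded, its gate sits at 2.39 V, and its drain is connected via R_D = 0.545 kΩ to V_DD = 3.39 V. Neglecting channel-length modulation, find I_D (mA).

I_D = 2.27 mA

V_GS = V_G = 2.39 V, so V_ov = 2.39 − 1.08 = 1.31 V.
Assume saturation: I_D = ½ k_n V_ov² = 0.5 × 2.65 × 1.31² = 2.27 mA, giving V_DS = V_DD − I_D R_D = 3.39 − 2.27 × 0.545 = 2.15 V.
V_DS = 2.15 V ≥ V_ov = 1.31 V, confirming saturation.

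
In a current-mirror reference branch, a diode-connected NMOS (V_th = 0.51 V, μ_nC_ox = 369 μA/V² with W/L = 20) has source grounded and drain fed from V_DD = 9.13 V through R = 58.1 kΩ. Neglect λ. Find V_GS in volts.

With gate tied to drain, V_GS = V_DS ≥ V_GS − V_th, so the device is in saturation.
k_n = μ_nC_ox · (W/L) = 7.38 mA/V².
KCL at the drain: ½ k_n (V_GS − V_th)² = (V_DD − V_GS)/R.
Let x = V_GS − 0.51. Then 214 x² + x − 8.62 = 0, giving x = 0.198 V (positive root), so V_GS = 0.708 V.
I_D = (V_DD − V_GS)/R = (9.13 − 0.708) / 58.1 = 0.145 mA.

V_GS = 0.708 V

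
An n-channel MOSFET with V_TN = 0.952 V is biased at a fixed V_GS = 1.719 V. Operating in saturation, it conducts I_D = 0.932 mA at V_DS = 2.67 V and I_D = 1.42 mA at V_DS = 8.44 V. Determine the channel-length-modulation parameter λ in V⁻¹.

λ = 0.120 V⁻¹

With V_GS fixed, I_D ∝ (1 + λ V_DS) in saturation, so I_D2/I_D1 = (1 + λ V_DS2)/(1 + λ V_DS1).
1.42/0.932 = 1.524 = (1 + 8.44 λ)/(1 + 2.67 λ).
Solving: λ (I_D1 V_DS2 − I_D2 V_DS1) = I_D2 − I_D1, so λ = (1.42 − 0.932) / (0.932 × 8.44 − 1.42 × 2.67) = 0.488 / 4.07 = 0.12 V⁻¹.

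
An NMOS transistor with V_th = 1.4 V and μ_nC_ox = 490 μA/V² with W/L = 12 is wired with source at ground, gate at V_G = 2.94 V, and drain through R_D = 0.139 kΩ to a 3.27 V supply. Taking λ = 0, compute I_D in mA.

I_D = 6.97 mA

V_GS = V_G = 2.94 V, so V_ov = 2.94 − 1.4 = 1.54 V.
k_n = μ_nC_ox · (W/L) = 5.88 mA/V².
Assume saturation: I_D = ½ k_n V_ov² = 0.5 × 5.88 × 1.54² = 6.97 mA, giving V_DS = V_DD − I_D R_D = 3.27 − 6.97 × 0.139 = 2.3 V.
V_DS = 2.3 V ≥ V_ov = 1.54 V, confirming saturation.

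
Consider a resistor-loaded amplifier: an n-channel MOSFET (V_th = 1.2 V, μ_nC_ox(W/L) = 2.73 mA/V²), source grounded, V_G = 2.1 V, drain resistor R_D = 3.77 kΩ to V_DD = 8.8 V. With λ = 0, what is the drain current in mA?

I_D = 1.11 mA

V_GS = V_G = 2.1 V, so V_ov = 2.1 − 1.2 = 0.9 V.
Assume saturation: I_D = ½ k_n V_ov² = 0.5 × 2.73 × 0.9² = 1.11 mA, giving V_DS = V_DD − I_D R_D = 8.8 − 1.11 × 3.77 = 4.63 V.
V_DS = 4.63 V ≥ V_ov = 0.9 V, confirming saturation.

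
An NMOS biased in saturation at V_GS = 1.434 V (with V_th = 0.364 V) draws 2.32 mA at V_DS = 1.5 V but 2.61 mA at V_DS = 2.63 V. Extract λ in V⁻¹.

λ = 0.133 V⁻¹

With V_GS fixed, I_D ∝ (1 + λ V_DS) in saturation, so I_D2/I_D1 = (1 + λ V_DS2)/(1 + λ V_DS1).
2.61/2.32 = 1.125 = (1 + 2.63 λ)/(1 + 1.5 λ).
Solving: λ (I_D1 V_DS2 − I_D2 V_DS1) = I_D2 − I_D1, so λ = (2.61 − 2.32) / (2.32 × 2.63 − 2.61 × 1.5) = 0.29 / 2.19 = 0.133 V⁻¹.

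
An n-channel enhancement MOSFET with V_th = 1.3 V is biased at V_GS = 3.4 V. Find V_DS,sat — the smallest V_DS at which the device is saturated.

The boundary between triode and saturation is V_DS = V_GS − V_th = V_ov.
V_ov = 3.4 − 1.3 = 2.1 V.

V_DS,sat = 2.10 V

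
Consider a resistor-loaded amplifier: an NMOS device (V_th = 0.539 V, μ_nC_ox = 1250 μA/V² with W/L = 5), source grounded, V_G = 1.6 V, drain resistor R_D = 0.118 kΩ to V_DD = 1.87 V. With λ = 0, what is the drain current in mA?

I_D = 3.52 mA

V_GS = V_G = 1.6 V, so V_ov = 1.6 − 0.539 = 1.06 V.
k_n = μ_nC_ox · (W/L) = 6.25 mA/V².
Assume saturation: I_D = ½ k_n V_ov² = 0.5 × 6.25 × 1.06² = 3.52 mA, giving V_DS = V_DD − I_D R_D = 1.87 − 3.52 × 0.118 = 1.45 V.
V_DS = 1.45 V ≥ V_ov = 1.06 V, confirming saturation.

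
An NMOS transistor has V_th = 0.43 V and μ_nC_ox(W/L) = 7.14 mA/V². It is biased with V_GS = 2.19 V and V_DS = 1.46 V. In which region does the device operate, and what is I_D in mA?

Triode; I_D = 10.7 mA

V_ov = V_GS − V_th = 2.19 − 0.43 = 1.76 V.
Since V_DS = 1.46 V < V_ov = 1.76 V, the device is in the triode region.
I_D = k_n [V_ov · V_DS − ½ V_DS²] = 7.14 × [1.76 × 1.46 − 0.5 × 1.46²] = 10.7 mA.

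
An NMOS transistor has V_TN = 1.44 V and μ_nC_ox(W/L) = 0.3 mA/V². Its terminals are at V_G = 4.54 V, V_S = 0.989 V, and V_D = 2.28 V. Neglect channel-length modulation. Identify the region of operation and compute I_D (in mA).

V_GS = V_G − V_S = 4.54 − 0.989 = 3.55 V; V_DS = V_D − V_S = 2.28 − 0.989 = 1.29 V.
V_ov = V_GS − V_TN = 3.55 − 1.44 = 2.11 V.
Since V_DS = 1.29 V < V_ov = 2.11 V, the device is in the triode region.
I_D = k_n [V_ov · V_DS − ½ V_DS²] = 0.3 × [2.11 × 1.29 − 0.5 × 1.29²] = 0.568 mA.

Triode; I_D = 0.568 mA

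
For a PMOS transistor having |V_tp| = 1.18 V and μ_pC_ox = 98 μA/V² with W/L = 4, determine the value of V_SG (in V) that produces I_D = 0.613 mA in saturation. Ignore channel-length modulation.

V_SG = 2.95 V

k_p = μ_pC_ox · (W/L) = 0.392 mA/V².
In saturation I_D = ½ k_p (V_SG − |V_tp|)², so V_SG − |V_tp| = √(2 I_D / k_p) = √(2 × 0.613 / 0.392) = 1.77 V.
V_SG = 1.18 + 1.77 = 2.95 V.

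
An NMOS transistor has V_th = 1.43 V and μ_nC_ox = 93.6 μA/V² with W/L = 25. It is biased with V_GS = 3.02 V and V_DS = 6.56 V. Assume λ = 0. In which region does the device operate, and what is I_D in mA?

Saturation; I_D = 2.96 mA

k_n = μ_nC_ox · (W/L) = 2.34 mA/V².
V_ov = V_GS − V_th = 3.02 − 1.43 = 1.59 V.
Since V_DS = 6.56 V ≥ V_ov = 1.59 V, the device is in saturation.
I_D = ½ k_n V_ov² = 0.5 × 2.34 × 1.59² = 2.96 mA.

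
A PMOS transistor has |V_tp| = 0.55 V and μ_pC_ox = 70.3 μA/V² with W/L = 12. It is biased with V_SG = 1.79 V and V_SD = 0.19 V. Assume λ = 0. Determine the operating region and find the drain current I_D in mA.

k_p = μ_pC_ox · (W/L) = 0.8436 mA/V².
V_ov = V_SG − |V_tp| = 1.79 − 0.55 = 1.24 V.
Since V_SD = 0.19 V < V_ov = 1.24 V, the device is in the triode region.
I_D = k_p [V_ov · V_SD − ½ V_SD²] = 0.8436 × [1.24 × 0.19 − 0.5 × 0.19²] = 0.184 mA.

Triode; I_D = 0.184 mA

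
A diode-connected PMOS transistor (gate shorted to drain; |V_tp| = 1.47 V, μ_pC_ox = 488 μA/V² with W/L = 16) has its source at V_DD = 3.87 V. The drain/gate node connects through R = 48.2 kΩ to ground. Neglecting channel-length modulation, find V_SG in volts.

V_SG = 1.58 V

With gate tied to drain, V_SG = V_SD ≥ V_SG − |V_tp|, so the device is in saturation.
k_p = μ_pC_ox · (W/L) = 7.808 mA/V².
KCL at the drain: ½ k_p (V_SG − |V_tp|)² = (V_DD − V_SG)/R.
Let x = V_SG − 1.47. Then 188 x² + x − 2.4 = 0, giving x = 0.11 V (positive root), so V_SG = 1.58 V.
I_D = (V_DD − V_SG)/R = (3.87 − 1.58) / 48.2 = 0.0475 mA.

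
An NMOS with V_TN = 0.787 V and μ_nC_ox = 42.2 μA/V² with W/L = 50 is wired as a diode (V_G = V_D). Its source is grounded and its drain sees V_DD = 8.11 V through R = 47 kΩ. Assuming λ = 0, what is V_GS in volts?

V_GS = 1.16 V

With gate tied to drain, V_GS = V_DS ≥ V_GS − V_TN, so the device is in saturation.
k_n = μ_nC_ox · (W/L) = 2.11 mA/V².
KCL at the drain: ½ k_n (V_GS − V_TN)² = (V_DD − V_GS)/R.
Let x = V_GS − 0.787. Then 49.6 x² + x − 7.323 = 0, giving x = 0.374 V (positive root), so V_GS = 1.16 V.
I_D = (V_DD − V_GS)/R = (8.11 − 1.16) / 47 = 0.148 mA.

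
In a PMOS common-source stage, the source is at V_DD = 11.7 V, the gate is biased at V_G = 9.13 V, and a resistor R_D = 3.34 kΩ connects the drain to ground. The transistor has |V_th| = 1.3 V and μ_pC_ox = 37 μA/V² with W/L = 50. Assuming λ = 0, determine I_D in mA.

I_D = 1.49 mA

V_SG = V_DD − V_G = 11.7 − 9.13 = 2.57 V, so V_ov = 2.57 − 1.3 = 1.27 V.
k_p = μ_pC_ox · (W/L) = 1.85 mA/V².
Assume saturation: I_D = ½ k_p V_ov² = 0.5 × 1.85 × 1.27² = 1.49 mA, giving V_SD = V_DD − I_D R_D = 11.7 − 1.49 × 3.34 = 6.72 V.
V_SD = 6.72 V ≥ V_ov = 1.27 V, confirming saturation.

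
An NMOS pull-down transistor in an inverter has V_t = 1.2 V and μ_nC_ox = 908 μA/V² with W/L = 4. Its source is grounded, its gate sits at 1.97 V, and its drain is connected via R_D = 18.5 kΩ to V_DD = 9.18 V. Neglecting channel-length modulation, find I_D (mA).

V_GS = V_G = 1.97 V, so V_ov = 1.97 − 1.2 = 0.77 V.
k_n = μ_nC_ox · (W/L) = 3.632 mA/V².
Assume saturation: I_D = ½ k_n V_ov² = 0.5 × 3.632 × 0.77² = 1.08 mA, giving V_DS = V_DD − I_D R_D = 9.18 − 1.08 × 18.5 = -10.7 V.
But -10.7 V < V_ov = 0.77 V, so the device is actually in triode.
In triode I_D = k_n[V_ov V_DS − ½ V_DS²] and I_D = (V_DD − V_DS)/R_D. Equating: 33.6 V_DS² − 52.74 V_DS + 9.18 = 0, giving V_DS = 0.199 V (the root below V_ov).
I_D = (9.18 − 0.199) / 18.5 = 0.485 mA.

I_D = 0.485 mA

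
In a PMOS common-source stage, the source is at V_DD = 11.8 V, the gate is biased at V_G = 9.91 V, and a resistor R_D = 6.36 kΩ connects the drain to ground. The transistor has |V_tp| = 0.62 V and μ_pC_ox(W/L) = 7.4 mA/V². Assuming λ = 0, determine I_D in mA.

V_SG = V_DD − V_G = 11.8 − 9.91 = 1.89 V, so V_ov = 1.89 − 0.62 = 1.27 V.
Assume saturation: I_D = ½ k_p V_ov² = 0.5 × 7.4 × 1.27² = 5.97 mA, giving V_SD = V_DD − I_D R_D = 11.8 − 5.97 × 6.36 = -26.2 V.
But -26.2 V < V_ov = 1.27 V, so the device is actually in triode.
In triode I_D = k_p[V_ov V_SD − ½ V_SD²] and I_D = (V_DD − V_SD)/R_D. Equating: 23.5 V_SD² − 60.77 V_SD + 11.8 = 0, giving V_SD = 0.211 V (the root below V_ov).
I_D = (11.8 − 0.211) / 6.36 = 1.82 mA.

I_D = 1.82 mA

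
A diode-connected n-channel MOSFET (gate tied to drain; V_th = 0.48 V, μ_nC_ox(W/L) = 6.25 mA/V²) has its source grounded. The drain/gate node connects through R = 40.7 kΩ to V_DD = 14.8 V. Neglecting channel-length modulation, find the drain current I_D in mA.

I_D = 0.344 mA

With gate tied to drain, V_GS = V_DS ≥ V_GS − V_th, so the device is in saturation.
KCL at the drain: ½ k_n (V_GS − V_th)² = (V_DD − V_GS)/R.
Let x = V_GS − 0.48. Then 127 x² + x − 14.32 = 0, giving x = 0.332 V (positive root), so V_GS = 0.812 V.
I_D = (V_DD − V_GS)/R = (14.8 − 0.812) / 40.7 = 0.344 mA.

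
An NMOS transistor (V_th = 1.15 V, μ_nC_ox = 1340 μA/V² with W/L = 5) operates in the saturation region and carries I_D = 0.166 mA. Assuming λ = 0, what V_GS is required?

k_n = μ_nC_ox · (W/L) = 6.7 mA/V².
In saturation I_D = ½ k_n (V_GS − V_th)², so V_GS − V_th = √(2 I_D / k_n) = √(2 × 0.166 / 6.7) = 0.223 V.
V_GS = 1.15 + 0.223 = 1.37 V.

V_GS = 1.37 V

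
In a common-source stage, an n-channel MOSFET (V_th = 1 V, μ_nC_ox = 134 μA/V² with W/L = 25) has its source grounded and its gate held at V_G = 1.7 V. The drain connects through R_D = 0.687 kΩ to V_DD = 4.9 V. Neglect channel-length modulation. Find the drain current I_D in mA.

V_GS = V_G = 1.7 V, so V_ov = 1.7 − 1 = 0.7 V.
k_n = μ_nC_ox · (W/L) = 3.35 mA/V².
Assume saturation: I_D = ½ k_n V_ov² = 0.5 × 3.35 × 0.7² = 0.821 mA, giving V_DS = V_DD − I_D R_D = 4.9 − 0.821 × 0.687 = 4.34 V.
V_DS = 4.34 V ≥ V_ov = 0.7 V, confirming saturation.

I_D = 0.821 mA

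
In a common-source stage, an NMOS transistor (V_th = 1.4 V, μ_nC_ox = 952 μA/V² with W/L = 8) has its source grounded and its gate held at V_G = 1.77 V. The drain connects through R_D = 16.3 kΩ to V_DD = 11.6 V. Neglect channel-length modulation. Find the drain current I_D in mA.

I_D = 0.521 mA

V_GS = V_G = 1.77 V, so V_ov = 1.77 − 1.4 = 0.37 V.
k_n = μ_nC_ox · (W/L) = 7.616 mA/V².
Assume saturation: I_D = ½ k_n V_ov² = 0.5 × 7.616 × 0.37² = 0.521 mA, giving V_DS = V_DD − I_D R_D = 11.6 − 0.521 × 16.3 = 3.1 V.
V_DS = 3.1 V ≥ V_ov = 0.37 V, confirming saturation.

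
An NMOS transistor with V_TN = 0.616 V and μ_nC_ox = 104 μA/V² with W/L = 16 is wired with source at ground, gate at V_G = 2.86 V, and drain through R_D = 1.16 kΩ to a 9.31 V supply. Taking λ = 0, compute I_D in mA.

V_GS = V_G = 2.86 V, so V_ov = 2.86 − 0.616 = 2.24 V.
k_n = μ_nC_ox · (W/L) = 1.664 mA/V².
Assume saturation: I_D = ½ k_n V_ov² = 0.5 × 1.664 × 2.24² = 4.19 mA, giving V_DS = V_DD − I_D R_D = 9.31 − 4.19 × 1.16 = 4.45 V.
V_DS = 4.45 V ≥ V_ov = 2.24 V, confirming saturation.

I_D = 4.19 mA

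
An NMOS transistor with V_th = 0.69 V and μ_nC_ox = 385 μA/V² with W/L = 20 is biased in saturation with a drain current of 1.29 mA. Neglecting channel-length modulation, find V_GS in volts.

V_GS = 1.27 V

k_n = μ_nC_ox · (W/L) = 7.7 mA/V².
In saturation I_D = ½ k_n (V_GS − V_th)², so V_GS − V_th = √(2 I_D / k_n) = √(2 × 1.29 / 7.7) = 0.579 V.
V_GS = 0.69 + 0.579 = 1.27 V.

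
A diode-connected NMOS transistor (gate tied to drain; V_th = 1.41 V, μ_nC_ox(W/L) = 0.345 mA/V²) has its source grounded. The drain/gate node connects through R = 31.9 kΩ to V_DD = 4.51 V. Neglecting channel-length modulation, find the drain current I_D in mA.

With gate tied to drain, V_GS = V_DS ≥ V_GS − V_th, so the device is in saturation.
KCL at the drain: ½ k_n (V_GS − V_th)² = (V_DD − V_GS)/R.
Let x = V_GS − 1.41. Then 5.5 x² + x − 3.1 = 0, giving x = 0.665 V (positive root), so V_GS = 2.08 V.
I_D = (V_DD − V_GS)/R = (4.51 − 2.08) / 31.9 = 0.0763 mA.

I_D = 0.0763 mA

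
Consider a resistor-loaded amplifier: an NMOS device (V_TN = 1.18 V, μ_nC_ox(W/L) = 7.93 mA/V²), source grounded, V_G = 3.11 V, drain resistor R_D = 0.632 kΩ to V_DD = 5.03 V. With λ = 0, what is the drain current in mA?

I_D = 7.10 mA

V_GS = V_G = 3.11 V, so V_ov = 3.11 − 1.18 = 1.93 V.
Assume saturation: I_D = ½ k_n V_ov² = 0.5 × 7.93 × 1.93² = 14.8 mA, giving V_DS = V_DD − I_D R_D = 5.03 − 14.8 × 0.632 = -4.3 V.
But -4.3 V < V_ov = 1.93 V, so the device is actually in triode.
In triode I_D = k_n[V_ov V_DS − ½ V_DS²] and I_D = (V_DD − V_DS)/R_D. Equating: 2.51 V_DS² − 10.67 V_DS + 5.03 = 0, giving V_DS = 0.54 V (the root below V_ov).
I_D = (5.03 − 0.54) / 0.632 = 7.1 mA.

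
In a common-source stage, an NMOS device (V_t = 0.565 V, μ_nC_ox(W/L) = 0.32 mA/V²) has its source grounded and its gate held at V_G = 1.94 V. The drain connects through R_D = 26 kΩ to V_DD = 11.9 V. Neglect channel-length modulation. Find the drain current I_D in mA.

V_GS = V_G = 1.94 V, so V_ov = 1.94 − 0.565 = 1.38 V.
Assume saturation: I_D = ½ k_n V_ov² = 0.5 × 0.32 × 1.38² = 0.302 mA, giving V_DS = V_DD − I_D R_D = 11.9 − 0.302 × 26 = 4.04 V.
V_DS = 4.04 V ≥ V_ov = 1.38 V, confirming saturation.

I_D = 0.302 mA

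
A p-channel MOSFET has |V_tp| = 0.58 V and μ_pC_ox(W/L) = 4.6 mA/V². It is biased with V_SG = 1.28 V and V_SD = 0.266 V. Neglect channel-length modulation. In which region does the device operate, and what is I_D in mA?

Triode; I_D = 0.694 mA

V_ov = V_SG − |V_tp| = 1.28 − 0.58 = 0.7 V.
Since V_SD = 0.266 V < V_ov = 0.7 V, the device is in the triode region.
I_D = k_p [V_ov · V_SD − ½ V_SD²] = 4.6 × [0.7 × 0.266 − 0.5 × 0.266²] = 0.694 mA.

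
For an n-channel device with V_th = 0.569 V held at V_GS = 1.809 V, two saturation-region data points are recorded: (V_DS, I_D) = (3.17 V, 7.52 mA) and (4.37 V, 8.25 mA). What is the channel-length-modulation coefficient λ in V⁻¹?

λ = 0.109 V⁻¹

With V_GS fixed, I_D ∝ (1 + λ V_DS) in saturation, so I_D2/I_D1 = (1 + λ V_DS2)/(1 + λ V_DS1).
8.25/7.52 = 1.097 = (1 + 4.37 λ)/(1 + 3.17 λ).
Solving: λ (I_D1 V_DS2 − I_D2 V_DS1) = I_D2 − I_D1, so λ = (8.25 − 7.52) / (7.52 × 4.37 − 8.25 × 3.17) = 0.73 / 6.71 = 0.109 V⁻¹.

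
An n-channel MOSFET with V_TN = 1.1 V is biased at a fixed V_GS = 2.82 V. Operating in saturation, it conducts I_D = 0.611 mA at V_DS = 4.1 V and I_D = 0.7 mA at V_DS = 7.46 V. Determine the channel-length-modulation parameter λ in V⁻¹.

λ = 0.0527 V⁻¹

With V_GS fixed, I_D ∝ (1 + λ V_DS) in saturation, so I_D2/I_D1 = (1 + λ V_DS2)/(1 + λ V_DS1).
0.7/0.611 = 1.146 = (1 + 7.46 λ)/(1 + 4.1 λ).
Solving: λ (I_D1 V_DS2 − I_D2 V_DS1) = I_D2 − I_D1, so λ = (0.7 − 0.611) / (0.611 × 7.46 − 0.7 × 4.1) = 0.089 / 1.69 = 0.0527 V⁻¹.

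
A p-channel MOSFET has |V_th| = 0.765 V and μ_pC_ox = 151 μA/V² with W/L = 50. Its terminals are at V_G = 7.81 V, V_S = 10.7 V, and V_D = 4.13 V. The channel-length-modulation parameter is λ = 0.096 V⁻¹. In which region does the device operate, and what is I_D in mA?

Saturation; I_D = 27.8 mA

V_SG = V_S − V_G = 10.7 − 7.81 = 2.89 V; V_SD = V_S − V_D = 10.7 − 4.13 = 6.57 V.
k_p = μ_pC_ox · (W/L) = 7.55 mA/V².
V_ov = V_SG − |V_th| = 2.89 − 0.765 = 2.12 V.
Since V_SD = 6.57 V ≥ V_ov = 2.12 V, the device is in saturation.
I_D = ½ k_p V_ov² (1 + λ V_SD) = 0.5 × 7.55 × 2.12² × (1 + 0.096 × 6.57) = 27.8 mA.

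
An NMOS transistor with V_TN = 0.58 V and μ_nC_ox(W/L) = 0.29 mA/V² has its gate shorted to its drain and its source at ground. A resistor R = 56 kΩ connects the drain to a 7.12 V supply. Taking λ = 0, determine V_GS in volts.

V_GS = 1.42 V

With gate tied to drain, V_GS = V_DS ≥ V_GS − V_TN, so the device is in saturation.
KCL at the drain: ½ k_n (V_GS − V_TN)² = (V_DD − V_GS)/R.
Let x = V_GS − 0.58. Then 8.12 x² + x − 6.54 = 0, giving x = 0.838 V (positive root), so V_GS = 1.42 V.
I_D = (V_DD − V_GS)/R = (7.12 − 1.42) / 56 = 0.102 mA.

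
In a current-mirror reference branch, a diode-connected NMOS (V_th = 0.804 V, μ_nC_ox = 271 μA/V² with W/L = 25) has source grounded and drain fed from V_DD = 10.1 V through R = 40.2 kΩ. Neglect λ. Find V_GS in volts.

V_GS = 1.06 V

With gate tied to drain, V_GS = V_DS ≥ V_GS − V_th, so the device is in saturation.
k_n = μ_nC_ox · (W/L) = 6.775 mA/V².
KCL at the drain: ½ k_n (V_GS − V_th)² = (V_DD − V_GS)/R.
Let x = V_GS − 0.804. Then 136 x² + x − 9.296 = 0, giving x = 0.258 V (positive root), so V_GS = 1.06 V.
I_D = (V_DD − V_GS)/R = (10.1 − 1.06) / 40.2 = 0.225 mA.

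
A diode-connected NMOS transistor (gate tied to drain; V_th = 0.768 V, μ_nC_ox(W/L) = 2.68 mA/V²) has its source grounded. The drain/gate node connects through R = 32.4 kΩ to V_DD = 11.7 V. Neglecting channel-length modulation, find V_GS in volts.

V_GS = 1.26 V

With gate tied to drain, V_GS = V_DS ≥ V_GS − V_th, so the device is in saturation.
KCL at the drain: ½ k_n (V_GS − V_th)² = (V_DD − V_GS)/R.
Let x = V_GS − 0.768. Then 43.4 x² + x − 10.93 = 0, giving x = 0.49 V (positive root), so V_GS = 1.26 V.
I_D = (V_DD − V_GS)/R = (11.7 − 1.26) / 32.4 = 0.322 mA.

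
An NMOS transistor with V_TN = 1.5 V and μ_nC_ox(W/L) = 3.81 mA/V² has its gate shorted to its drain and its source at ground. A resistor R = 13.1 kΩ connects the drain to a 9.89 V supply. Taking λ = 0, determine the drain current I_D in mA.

I_D = 0.598 mA

With gate tied to drain, V_GS = V_DS ≥ V_GS − V_TN, so the device is in saturation.
KCL at the drain: ½ k_n (V_GS − V_TN)² = (V_DD − V_GS)/R.
Let x = V_GS − 1.5. Then 25 x² + x − 8.39 = 0, giving x = 0.56 V (positive root), so V_GS = 2.06 V.
I_D = (V_DD − V_GS)/R = (9.89 − 2.06) / 13.1 = 0.598 mA.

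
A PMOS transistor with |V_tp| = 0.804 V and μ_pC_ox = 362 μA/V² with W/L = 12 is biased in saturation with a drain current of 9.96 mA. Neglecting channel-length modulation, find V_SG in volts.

V_SG = 2.95 V

k_p = μ_pC_ox · (W/L) = 4.344 mA/V².
In saturation I_D = ½ k_p (V_SG − |V_tp|)², so V_SG − |V_tp| = √(2 I_D / k_p) = √(2 × 9.96 / 4.344) = 2.14 V.
V_SG = 0.804 + 2.14 = 2.95 V.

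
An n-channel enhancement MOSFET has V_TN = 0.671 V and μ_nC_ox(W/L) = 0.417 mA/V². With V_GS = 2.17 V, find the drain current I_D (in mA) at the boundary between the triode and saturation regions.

I_D = 0.468 mA

At the boundary V_DS = V_ov = V_GS − V_TN = 2.17 − 0.671 = 1.5 V.
I_D = ½ k_n V_ov² = 0.5 × 0.417 × 1.5² = 0.468 mA.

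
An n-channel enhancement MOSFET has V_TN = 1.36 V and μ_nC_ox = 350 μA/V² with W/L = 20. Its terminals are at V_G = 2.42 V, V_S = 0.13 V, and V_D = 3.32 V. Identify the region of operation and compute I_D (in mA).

Saturation; I_D = 3.03 mA

V_GS = V_G − V_S = 2.42 − 0.13 = 2.29 V; V_DS = V_D − V_S = 3.32 − 0.13 = 3.19 V.
k_n = μ_nC_ox · (W/L) = 7 mA/V².
V_ov = V_GS − V_TN = 2.29 − 1.36 = 0.93 V.
Since V_DS = 3.19 V ≥ V_ov = 0.93 V, the device is in saturation.
I_D = ½ k_n V_ov² = 0.5 × 7 × 0.93² = 3.03 mA.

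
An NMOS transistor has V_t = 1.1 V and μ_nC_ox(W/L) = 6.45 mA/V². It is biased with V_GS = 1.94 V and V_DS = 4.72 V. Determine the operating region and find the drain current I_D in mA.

V_ov = V_GS − V_t = 1.94 − 1.1 = 0.84 V.
Since V_DS = 4.72 V ≥ V_ov = 0.84 V, the device is in saturation.
I_D = ½ k_n V_ov² = 0.5 × 6.45 × 0.84² = 2.28 mA.

Saturation; I_D = 2.28 mA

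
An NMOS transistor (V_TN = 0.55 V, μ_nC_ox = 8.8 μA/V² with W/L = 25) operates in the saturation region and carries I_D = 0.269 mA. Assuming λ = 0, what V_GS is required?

V_GS = 2.11 V

k_n = μ_nC_ox · (W/L) = 0.22 mA/V².
In saturation I_D = ½ k_n (V_GS − V_TN)², so V_GS − V_TN = √(2 I_D / k_n) = √(2 × 0.269 / 0.22) = 1.56 V.
V_GS = 0.55 + 1.56 = 2.11 V.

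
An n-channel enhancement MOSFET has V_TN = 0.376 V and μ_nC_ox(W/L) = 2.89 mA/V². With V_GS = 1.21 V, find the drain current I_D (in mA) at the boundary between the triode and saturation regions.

I_D = 1.01 mA

At the boundary V_DS = V_ov = V_GS − V_TN = 1.21 − 0.376 = 0.834 V.
I_D = ½ k_n V_ov² = 0.5 × 2.89 × 0.834² = 1.01 mA.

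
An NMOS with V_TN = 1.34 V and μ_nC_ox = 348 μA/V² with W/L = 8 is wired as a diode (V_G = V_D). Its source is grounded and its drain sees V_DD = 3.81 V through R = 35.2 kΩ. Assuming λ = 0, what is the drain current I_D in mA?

With gate tied to drain, V_GS = V_DS ≥ V_GS − V_TN, so the device is in saturation.
k_n = μ_nC_ox · (W/L) = 2.784 mA/V².
KCL at the drain: ½ k_n (V_GS − V_TN)² = (V_DD − V_GS)/R.
Let x = V_GS − 1.34. Then 49 x² + x − 2.47 = 0, giving x = 0.215 V (positive root), so V_GS = 1.55 V.
I_D = (V_DD − V_GS)/R = (3.81 − 1.55) / 35.2 = 0.0641 mA.

I_D = 0.0641 mA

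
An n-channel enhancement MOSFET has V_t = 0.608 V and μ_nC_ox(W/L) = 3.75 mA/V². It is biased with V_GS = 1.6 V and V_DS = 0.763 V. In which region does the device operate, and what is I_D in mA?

V_ov = V_GS − V_t = 1.6 − 0.608 = 0.992 V.
Since V_DS = 0.763 V < V_ov = 0.992 V, the device is in the triode region.
I_D = k_n [V_ov · V_DS − ½ V_DS²] = 3.75 × [0.992 × 0.763 − 0.5 × 0.763²] = 1.75 mA.

Triode; I_D = 1.75 mA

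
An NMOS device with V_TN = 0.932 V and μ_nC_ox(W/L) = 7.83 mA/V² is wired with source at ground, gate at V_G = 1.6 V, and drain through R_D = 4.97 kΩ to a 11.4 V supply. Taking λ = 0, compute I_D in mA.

I_D = 1.75 mA

V_GS = V_G = 1.6 V, so V_ov = 1.6 − 0.932 = 0.668 V.
Assume saturation: I_D = ½ k_n V_ov² = 0.5 × 7.83 × 0.668² = 1.75 mA, giving V_DS = V_DD − I_D R_D = 11.4 − 1.75 × 4.97 = 2.72 V.
V_DS = 2.72 V ≥ V_ov = 0.668 V, confirming saturation.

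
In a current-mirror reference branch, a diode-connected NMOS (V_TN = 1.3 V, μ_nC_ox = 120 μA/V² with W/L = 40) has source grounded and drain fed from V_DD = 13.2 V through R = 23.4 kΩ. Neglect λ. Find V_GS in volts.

V_GS = 1.75 V

With gate tied to drain, V_GS = V_DS ≥ V_GS − V_TN, so the device is in saturation.
k_n = μ_nC_ox · (W/L) = 4.8 mA/V².
KCL at the drain: ½ k_n (V_GS − V_TN)² = (V_DD − V_GS)/R.
Let x = V_GS − 1.3. Then 56.2 x² + x − 11.9 = 0, giving x = 0.452 V (positive root), so V_GS = 1.75 V.
I_D = (V_DD − V_GS)/R = (13.2 − 1.75) / 23.4 = 0.489 mA.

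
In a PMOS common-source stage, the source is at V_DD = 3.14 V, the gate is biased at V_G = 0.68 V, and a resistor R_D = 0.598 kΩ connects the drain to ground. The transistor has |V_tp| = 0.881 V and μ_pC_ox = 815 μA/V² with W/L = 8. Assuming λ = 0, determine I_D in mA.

V_SG = V_DD − V_G = 3.14 − 0.68 = 2.46 V, so V_ov = 2.46 − 0.881 = 1.58 V.
k_p = μ_pC_ox · (W/L) = 6.52 mA/V².
Assume saturation: I_D = ½ k_p V_ov² = 0.5 × 6.52 × 1.58² = 8.13 mA, giving V_SD = V_DD − I_D R_D = 3.14 − 8.13 × 0.598 = -1.72 V.
But -1.72 V < V_ov = 1.58 V, so the device is actually in triode.
In triode I_D = k_p[V_ov V_SD − ½ V_SD²] and I_D = (V_DD − V_SD)/R_D. Equating: 1.95 V_SD² − 7.156 V_SD + 3.14 = 0, giving V_SD = 0.509 V (the root below V_ov).
I_D = (3.14 − 0.509) / 0.598 = 4.4 mA.

I_D = 4.40 mA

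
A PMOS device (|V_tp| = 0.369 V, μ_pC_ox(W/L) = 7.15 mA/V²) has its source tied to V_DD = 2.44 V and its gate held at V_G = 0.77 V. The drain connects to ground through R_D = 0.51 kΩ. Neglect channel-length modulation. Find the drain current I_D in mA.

V_SG = V_DD − V_G = 2.44 − 0.77 = 1.67 V, so V_ov = 1.67 − 0.369 = 1.3 V.
Assume saturation: I_D = ½ k_p V_ov² = 0.5 × 7.15 × 1.3² = 6.05 mA, giving V_SD = V_DD − I_D R_D = 2.44 − 6.05 × 0.51 = -0.646 V.
But -0.646 V < V_ov = 1.3 V, so the device is actually in triode.
In triode I_D = k_p[V_ov V_SD − ½ V_SD²] and I_D = (V_DD − V_SD)/R_D. Equating: 1.82 V_SD² − 5.744 V_SD + 2.44 = 0, giving V_SD = 0.506 V (the root below V_ov).
I_D = (2.44 − 0.506) / 0.51 = 3.79 mA.

I_D = 3.79 mA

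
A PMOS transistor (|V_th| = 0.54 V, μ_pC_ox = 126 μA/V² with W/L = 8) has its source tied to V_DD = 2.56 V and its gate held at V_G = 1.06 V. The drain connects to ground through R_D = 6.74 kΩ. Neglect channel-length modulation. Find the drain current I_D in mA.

I_D = 0.318 mA

V_SG = V_DD − V_G = 2.56 − 1.06 = 1.5 V, so V_ov = 1.5 − 0.54 = 0.96 V.
k_p = μ_pC_ox · (W/L) = 1.008 mA/V².
Assume saturation: I_D = ½ k_p V_ov² = 0.5 × 1.008 × 0.96² = 0.464 mA, giving V_SD = V_DD − I_D R_D = 2.56 − 0.464 × 6.74 = -0.571 V.
But -0.571 V < V_ov = 0.96 V, so the device is actually in triode.
In triode I_D = k_p[V_ov V_SD − ½ V_SD²] and I_D = (V_DD − V_SD)/R_D. Equating: 3.4 V_SD² − 7.522 V_SD + 2.56 = 0, giving V_SD = 0.42 V (the root below V_ov).
I_D = (2.56 − 0.42) / 6.74 = 0.318 mA.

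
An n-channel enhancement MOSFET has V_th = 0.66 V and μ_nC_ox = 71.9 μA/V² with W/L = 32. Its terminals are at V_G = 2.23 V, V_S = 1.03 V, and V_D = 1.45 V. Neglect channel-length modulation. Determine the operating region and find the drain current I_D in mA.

V_GS = V_G − V_S = 2.23 − 1.03 = 1.2 V; V_DS = V_D − V_S = 1.45 − 1.03 = 0.42 V.
k_n = μ_nC_ox · (W/L) = 2.301 mA/V².
V_ov = V_GS − V_th = 1.2 − 0.66 = 0.54 V.
Since V_DS = 0.42 V < V_ov = 0.54 V, the device is in the triode region.
I_D = k_n [V_ov · V_DS − ½ V_DS²] = 2.301 × [0.54 × 0.42 − 0.5 × 0.42²] = 0.319 mA.

Triode; I_D = 0.319 mA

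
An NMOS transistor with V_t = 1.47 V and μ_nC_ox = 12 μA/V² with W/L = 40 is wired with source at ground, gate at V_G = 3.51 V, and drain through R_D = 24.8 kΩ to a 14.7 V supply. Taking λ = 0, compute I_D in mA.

I_D = 0.565 mA

V_GS = V_G = 3.51 V, so V_ov = 3.51 − 1.47 = 2.04 V.
k_n = μ_nC_ox · (W/L) = 0.48 mA/V².
Assume saturation: I_D = ½ k_n V_ov² = 0.5 × 0.48 × 2.04² = 0.999 mA, giving V_DS = V_DD − I_D R_D = 14.7 − 0.999 × 24.8 = -10.1 V.
But -10.1 V < V_ov = 2.04 V, so the device is actually in triode.
In triode I_D = k_n[V_ov V_DS − ½ V_DS²] and I_D = (V_DD − V_DS)/R_D. Equating: 5.95 V_DS² − 25.28 V_DS + 14.7 = 0, giving V_DS = 0.695 V (the root below V_ov).
I_D = (14.7 − 0.695) / 24.8 = 0.565 mA.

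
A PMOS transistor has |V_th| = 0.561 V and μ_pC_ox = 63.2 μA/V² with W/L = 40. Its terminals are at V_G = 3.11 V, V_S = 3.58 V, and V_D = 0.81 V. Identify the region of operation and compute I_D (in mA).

V_SG = V_S − V_G = 3.58 − 3.11 = 0.47 V; V_SD = V_S − V_D = 3.58 − 0.81 = 2.77 V.
V_SG = 0.47 V < |V_th| = 0.561 V, so the transistor is in cutoff.

Cutoff; I_D = 0 mA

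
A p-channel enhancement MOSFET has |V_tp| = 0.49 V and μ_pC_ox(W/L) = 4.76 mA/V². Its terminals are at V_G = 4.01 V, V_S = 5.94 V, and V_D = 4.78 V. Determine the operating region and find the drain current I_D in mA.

V_SG = V_S − V_G = 5.94 − 4.01 = 1.93 V; V_SD = V_S − V_D = 5.94 − 4.78 = 1.16 V.
V_ov = V_SG − |V_tp| = 1.93 − 0.49 = 1.44 V.
Since V_SD = 1.16 V < V_ov = 1.44 V, the device is in the triode region.
I_D = k_p [V_ov · V_SD − ½ V_SD²] = 4.76 × [1.44 × 1.16 − 0.5 × 1.16²] = 4.75 mA.

Triode; I_D = 4.75 mA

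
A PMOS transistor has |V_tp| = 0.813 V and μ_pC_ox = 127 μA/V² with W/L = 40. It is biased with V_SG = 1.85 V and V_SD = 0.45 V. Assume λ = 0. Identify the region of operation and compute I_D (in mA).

Triode; I_D = 1.86 mA

k_p = μ_pC_ox · (W/L) = 5.08 mA/V².
V_ov = V_SG − |V_tp| = 1.85 − 0.813 = 1.04 V.
Since V_SD = 0.45 V < V_ov = 1.04 V, the device is in the triode region.
I_D = k_p [V_ov · V_SD − ½ V_SD²] = 5.08 × [1.04 × 0.45 − 0.5 × 0.45²] = 1.86 mA.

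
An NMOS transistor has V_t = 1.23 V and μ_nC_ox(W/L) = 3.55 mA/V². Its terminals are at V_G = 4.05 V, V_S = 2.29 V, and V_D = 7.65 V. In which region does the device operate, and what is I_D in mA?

V_GS = V_G − V_S = 4.05 − 2.29 = 1.76 V; V_DS = V_D − V_S = 7.65 − 2.29 = 5.36 V.
V_ov = V_GS − V_t = 1.76 − 1.23 = 0.53 V.
Since V_DS = 5.36 V ≥ V_ov = 0.53 V, the device is in saturation.
I_D = ½ k_n V_ov² = 0.5 × 3.55 × 0.53² = 0.499 mA.

Saturation; I_D = 0.499 mA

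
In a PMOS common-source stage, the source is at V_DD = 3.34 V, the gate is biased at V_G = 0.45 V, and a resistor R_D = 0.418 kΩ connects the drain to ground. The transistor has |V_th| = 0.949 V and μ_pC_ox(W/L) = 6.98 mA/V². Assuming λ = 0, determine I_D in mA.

I_D = 6.62 mA

V_SG = V_DD − V_G = 3.34 − 0.45 = 2.89 V, so V_ov = 2.89 − 0.949 = 1.94 V.
Assume saturation: I_D = ½ k_p V_ov² = 0.5 × 6.98 × 1.94² = 13.1 mA, giving V_SD = V_DD − I_D R_D = 3.34 − 13.1 × 0.418 = -2.16 V.
But -2.16 V < V_ov = 1.94 V, so the device is actually in triode.
In triode I_D = k_p[V_ov V_SD − ½ V_SD²] and I_D = (V_DD − V_SD)/R_D. Equating: 1.46 V_SD² − 6.663 V_SD + 3.34 = 0, giving V_SD = 0.573 V (the root below V_ov).
I_D = (3.34 − 0.573) / 0.418 = 6.62 mA.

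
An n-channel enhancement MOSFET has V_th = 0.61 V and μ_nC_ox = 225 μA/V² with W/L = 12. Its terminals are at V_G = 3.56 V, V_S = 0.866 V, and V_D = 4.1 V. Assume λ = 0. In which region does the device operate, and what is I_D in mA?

V_GS = V_G − V_S = 3.56 − 0.866 = 2.69 V; V_DS = V_D − V_S = 4.1 − 0.866 = 3.23 V.
k_n = μ_nC_ox · (W/L) = 2.7 mA/V².
V_ov = V_GS − V_th = 2.69 − 0.61 = 2.08 V.
Since V_DS = 3.23 V ≥ V_ov = 2.08 V, the device is in saturation.
I_D = ½ k_n V_ov² = 0.5 × 2.7 × 2.08² = 5.86 mA.

Saturation; I_D = 5.86 mA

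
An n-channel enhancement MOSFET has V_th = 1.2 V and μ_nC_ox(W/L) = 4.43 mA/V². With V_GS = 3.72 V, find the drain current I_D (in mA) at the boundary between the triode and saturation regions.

At the boundary V_DS = V_ov = V_GS − V_th = 3.72 − 1.2 = 2.52 V.
I_D = ½ k_n V_ov² = 0.5 × 4.43 × 2.52² = 14.1 mA.

I_D = 14.1 mA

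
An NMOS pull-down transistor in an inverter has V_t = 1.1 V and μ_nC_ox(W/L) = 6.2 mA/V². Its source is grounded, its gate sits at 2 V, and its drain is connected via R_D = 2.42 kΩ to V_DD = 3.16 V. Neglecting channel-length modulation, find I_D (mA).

I_D = 1.20 mA

V_GS = V_G = 2 V, so V_ov = 2 − 1.1 = 0.9 V.
Assume saturation: I_D = ½ k_n V_ov² = 0.5 × 6.2 × 0.9² = 2.51 mA, giving V_DS = V_DD − I_D R_D = 3.16 − 2.51 × 2.42 = -2.92 V.
But -2.92 V < V_ov = 0.9 V, so the device is actually in triode.
In triode I_D = k_n[V_ov V_DS − ½ V_DS²] and I_D = (V_DD − V_DS)/R_D. Equating: 7.5 V_DS² − 14.5 V_DS + 3.16 = 0, giving V_DS = 0.25 V (the root below V_ov).
I_D = (3.16 − 0.25) / 2.42 = 1.2 mA.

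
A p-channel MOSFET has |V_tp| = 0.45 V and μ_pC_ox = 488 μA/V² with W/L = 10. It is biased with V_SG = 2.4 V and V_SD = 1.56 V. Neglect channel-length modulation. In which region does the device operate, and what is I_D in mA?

Triode; I_D = 8.91 mA

k_p = μ_pC_ox · (W/L) = 4.88 mA/V².
V_ov = V_SG − |V_tp| = 2.4 − 0.45 = 1.95 V.
Since V_SD = 1.56 V < V_ov = 1.95 V, the device is in the triode region.
I_D = k_p [V_ov · V_SD − ½ V_SD²] = 4.88 × [1.95 × 1.56 − 0.5 × 1.56²] = 8.91 mA.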